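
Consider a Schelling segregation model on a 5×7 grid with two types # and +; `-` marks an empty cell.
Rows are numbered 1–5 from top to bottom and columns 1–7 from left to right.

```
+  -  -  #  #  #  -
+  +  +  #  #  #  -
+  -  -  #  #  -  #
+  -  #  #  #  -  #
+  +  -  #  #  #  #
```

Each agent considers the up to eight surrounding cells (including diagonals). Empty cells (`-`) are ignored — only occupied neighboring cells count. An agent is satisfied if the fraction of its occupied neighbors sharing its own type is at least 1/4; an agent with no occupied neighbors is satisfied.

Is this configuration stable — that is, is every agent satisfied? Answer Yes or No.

Yes

Row 1: (1,1)+ 2/2 satisfied · (1,4)# 3/4 satisfied · (1,5)# 5/5 satisfied · (1,6)# 3/3 satisfied
Row 2: (2,1)+ 3/3 satisfied · (2,2)+ 4/4 satisfied · (2,3)+ 1/4 satisfied · (2,4)# 5/6 satisfied · (2,5)# 7/7 satisfied · (2,6)# 5/5 satisfied
Row 3: (3,1)+ 3/3 satisfied · (3,4)# 6/7 satisfied · (3,5)# 6/6 satisfied · (3,7)# 2/2 satisfied
Row 4: (4,1)+ 3/3 satisfied · (4,3)# 3/4 satisfied · (4,4)# 6/6 satisfied · (4,5)# 6/6 satisfied · (4,7)# 3/3 satisfied
Row 5: (5,1)+ 2/2 satisfied · (5,2)+ 2/3 satisfied · (5,4)# 4/4 satisfied · (5,5)# 4/4 satisfied · (5,6)# 4/4 satisfied · (5,7)# 2/2 satisfied
All meet the threshold, so the configuration is stable.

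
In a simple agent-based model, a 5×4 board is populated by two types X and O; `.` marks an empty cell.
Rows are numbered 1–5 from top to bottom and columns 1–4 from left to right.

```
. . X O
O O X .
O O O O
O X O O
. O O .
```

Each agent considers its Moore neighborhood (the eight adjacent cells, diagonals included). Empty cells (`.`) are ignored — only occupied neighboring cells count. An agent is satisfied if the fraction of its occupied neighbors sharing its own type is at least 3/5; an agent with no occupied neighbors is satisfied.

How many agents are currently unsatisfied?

(1,3)X 1/3 unhappy
(1,4)O 0/2 unhappy
(2,1)O 3/3 ok
(2,2)O 4/6 ok
(2,3)X 1/6 unhappy
(3,1)O 4/5 ok
(3,2)O 6/8 ok
(3,3)O 5/7 ok
(3,4)O 3/4 ok
(4,1)O 3/4 ok
(4,2)X 0/7 unhappy
(4,3)O 6/7 ok
(4,4)O 4/4 ok
(5,2)O 3/4 ok
(5,3)O 3/4 ok
Unsatisfied: (1,3), (1,4), (2,3), (4,2) — 4 in total.

4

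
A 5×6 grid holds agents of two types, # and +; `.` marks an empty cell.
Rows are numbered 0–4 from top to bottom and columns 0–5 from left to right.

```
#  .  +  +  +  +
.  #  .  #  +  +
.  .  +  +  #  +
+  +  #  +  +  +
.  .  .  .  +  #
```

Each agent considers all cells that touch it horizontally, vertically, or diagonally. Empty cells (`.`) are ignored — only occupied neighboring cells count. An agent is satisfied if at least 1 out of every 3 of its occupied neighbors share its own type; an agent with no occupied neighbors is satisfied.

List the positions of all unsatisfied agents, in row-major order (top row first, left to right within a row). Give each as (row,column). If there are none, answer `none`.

Row 0: (0,0)# 1/1 ✓ · (0,2)+ 1/3 ✓ · (0,3)+ 3/4 ✓ · (0,4)+ 4/5 ✓ · (0,5)+ 3/3 ✓
Row 1: (1,1)# 1/3 ✓ · (1,3)# 1/7 ✗ · (1,4)+ 6/8 ✓ · (1,5)+ 4/5 ✓
Row 2: (2,2)+ 3/6 ✓ · (2,3)+ 4/7 ✓ · (2,4)# 1/8 ✗ · (2,5)+ 4/5 ✓
Row 3: (3,0)+ 1/1 ✓ · (3,1)+ 2/3 ✓ · (3,2)# 0/4 ✗ · (3,3)+ 4/6 ✓ · (3,4)+ 5/7 ✓ · (3,5)+ 3/5 ✓
Row 4: (4,4)+ 3/4 ✓ · (4,5)# 0/3 ✗

(1,3), (2,4), (3,2), (4,5)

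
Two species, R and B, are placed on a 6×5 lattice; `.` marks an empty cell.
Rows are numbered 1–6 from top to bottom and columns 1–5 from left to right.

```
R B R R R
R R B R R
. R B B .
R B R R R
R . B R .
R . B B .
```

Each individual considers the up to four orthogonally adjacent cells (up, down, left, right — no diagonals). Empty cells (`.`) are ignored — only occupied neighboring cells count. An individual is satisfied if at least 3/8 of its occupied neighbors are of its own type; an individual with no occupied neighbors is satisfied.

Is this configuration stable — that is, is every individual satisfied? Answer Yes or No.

No

(1,1)R 1/2 satisfied
(1,2)B 0/3 not
(1,3)R 1/3 not
(1,4)R 3/3 satisfied
(1,5)R 2/2 satisfied
(2,1)R 2/2 satisfied
(2,2)R 2/4 satisfied
(2,3)B 1/4 not
(2,4)R 2/4 satisfied
(2,5)R 2/2 satisfied
(3,2)R 1/3 not
(3,3)B 2/4 satisfied
(3,4)B 1/3 not
(4,1)R 1/2 satisfied
(4,2)B 0/3 not
(4,3)R 1/4 not
(4,4)R 3/4 satisfied
(4,5)R 1/1 satisfied
(5,1)R 2/2 satisfied
(5,3)B 1/3 not
(5,4)R 1/3 not
(6,1)R 1/1 satisfied
(6,3)B 2/2 satisfied
(6,4)B 1/2 satisfied
For instance (1,2) has only 0/3 same-type neighbors, below 3/8.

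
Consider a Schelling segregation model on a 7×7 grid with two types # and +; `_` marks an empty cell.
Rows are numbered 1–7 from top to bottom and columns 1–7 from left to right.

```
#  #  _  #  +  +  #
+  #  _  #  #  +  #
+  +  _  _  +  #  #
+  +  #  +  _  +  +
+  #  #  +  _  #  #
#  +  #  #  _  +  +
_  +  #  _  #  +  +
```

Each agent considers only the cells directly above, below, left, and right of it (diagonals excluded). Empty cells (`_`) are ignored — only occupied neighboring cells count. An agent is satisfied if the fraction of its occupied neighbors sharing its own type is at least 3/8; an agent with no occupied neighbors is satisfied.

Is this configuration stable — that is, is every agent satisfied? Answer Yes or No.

No

(1,1)# 1/2 ok
(1,2)# 2/2 ok
(1,4)# 1/2 ok
(1,5)+ 1/3 unhappy
(1,6)+ 2/3 ok
(1,7)# 1/2 ok
(2,1)+ 1/3 unhappy
(2,2)# 1/3 unhappy
(2,4)# 2/2 ok
(2,5)# 1/4 unhappy
(2,6)+ 1/4 unhappy
(2,7)# 2/3 ok
(3,1)+ 3/3 ok
(3,2)+ 2/3 ok
(3,5)+ 0/2 unhappy
(3,6)# 1/4 unhappy
(3,7)# 2/3 ok
(4,1)+ 3/3 ok
(4,2)+ 2/4 ok
(4,3)# 1/3 unhappy
(4,4)+ 1/2 ok
(4,6)+ 1/3 unhappy
(4,7)+ 1/3 unhappy
(5,1)+ 1/3 unhappy
(5,2)# 1/4 unhappy
(5,3)# 3/4 ok
(5,4)+ 1/3 unhappy
(5,6)# 1/3 unhappy
(5,7)# 1/3 unhappy
(6,1)# 0/2 unhappy
(6,2)+ 1/4 unhappy
(6,3)# 3/4 ok
(6,4)# 1/2 ok
(6,6)+ 2/3 ok
(6,7)+ 2/3 ok
(7,2)+ 1/2 ok
(7,3)# 1/2 ok
(7,5)# 0/1 unhappy
(7,6)+ 2/3 ok
(7,7)+ 2/2 ok
For instance (1,5) has only 1/3 same-type neighbors, below 3/8.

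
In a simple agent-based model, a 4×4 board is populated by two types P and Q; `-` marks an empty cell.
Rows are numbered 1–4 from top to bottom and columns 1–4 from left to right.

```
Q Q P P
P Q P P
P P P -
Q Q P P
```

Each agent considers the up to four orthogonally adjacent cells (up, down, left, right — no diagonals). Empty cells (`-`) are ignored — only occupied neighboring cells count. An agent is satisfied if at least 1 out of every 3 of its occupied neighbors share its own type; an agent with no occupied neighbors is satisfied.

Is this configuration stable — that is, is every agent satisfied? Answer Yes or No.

No

Row 1: (1,1)Q 1/2 ✓ · (1,2)Q 2/3 ✓ · (1,3)P 2/3 ✓ · (1,4)P 2/2 ✓
Row 2: (2,1)P 1/3 ✓ · (2,2)Q 1/4 ✗ · (2,3)P 3/4 ✓ · (2,4)P 2/2 ✓
Row 3: (3,1)P 2/3 ✓ · (3,2)P 2/4 ✓ · (3,3)P 3/3 ✓
Row 4: (4,1)Q 1/2 ✓ · (4,2)Q 1/3 ✓ · (4,3)P 2/3 ✓ · (4,4)P 1/1 ✓
For instance (2,2) has only 1/4 same-type neighbors, below 1/3.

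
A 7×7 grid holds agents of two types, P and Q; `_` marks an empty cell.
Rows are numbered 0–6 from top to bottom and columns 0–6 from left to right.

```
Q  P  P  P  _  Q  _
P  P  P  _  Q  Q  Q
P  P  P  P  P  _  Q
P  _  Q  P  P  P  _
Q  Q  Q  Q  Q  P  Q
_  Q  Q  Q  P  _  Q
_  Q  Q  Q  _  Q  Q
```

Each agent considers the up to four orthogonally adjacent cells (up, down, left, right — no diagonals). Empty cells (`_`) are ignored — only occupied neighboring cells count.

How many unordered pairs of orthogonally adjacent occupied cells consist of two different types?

12

Scan each occupied cell's neighbors to the right and below so each pair is counted once.
Row 0: Q(0,0)–P(0,1)≠ Q(0,0)–P(1,0)≠ P(0,1)–P(0,2)= P(0,1)–P(1,1)= P(0,2)–P(0,3)= P(0,2)–P(1,2)= Q(0,5)–Q(1,5)=  → 2/7 unlike.
Row 1: P(1,0)–P(1,1)= P(1,0)–P(2,0)= P(1,1)–P(1,2)= P(1,1)–P(2,1)= P(1,2)–P(2,2)= Q(1,4)–Q(1,5)= Q(1,4)–P(2,4)≠ Q(1,5)–Q(1,6)= Q(1,6)–Q(2,6)=  → 1/9 unlike.
Row 2: P(2,0)–P(2,1)= P(2,0)–P(3,0)= P(2,1)–P(2,2)= P(2,2)–P(2,3)= P(2,2)–Q(3,2)≠ P(2,3)–P(2,4)= P(2,3)–P(3,3)= P(2,4)–P(3,4)=  → 1/8 unlike.
Row 3: P(3,0)–Q(4,0)≠ Q(3,2)–P(3,3)≠ Q(3,2)–Q(4,2)= P(3,3)–P(3,4)= P(3,3)–Q(4,3)≠ P(3,4)–P(3,5)= P(3,4)–Q(4,4)≠ P(3,5)–P(4,5)=  → 4/8 unlike.
Row 4: Q(4,0)–Q(4,1)= Q(4,1)–Q(4,2)= Q(4,1)–Q(5,1)= Q(4,2)–Q(4,3)= Q(4,2)–Q(5,2)= Q(4,3)–Q(4,4)= Q(4,3)–Q(5,3)= Q(4,4)–P(4,5)≠ Q(4,4)–P(5,4)≠ P(4,5)–Q(4,6)≠ Q(4,6)–Q(5,6)=  → 3/11 unlike.
Row 5: Q(5,1)–Q(5,2)= Q(5,1)–Q(6,1)= Q(5,2)–Q(5,3)= Q(5,2)–Q(6,2)= Q(5,3)–P(5,4)≠ Q(5,3)–Q(6,3)= Q(5,6)–Q(6,6)=  → 1/7 unlike.
Row 6: Q(6,1)–Q(6,2)= Q(6,2)–Q(6,3)= Q(6,5)–Q(6,6)=  → 0/3 unlike.
Total adjacent occupied pairs: 53; unlike-type pairs: 12.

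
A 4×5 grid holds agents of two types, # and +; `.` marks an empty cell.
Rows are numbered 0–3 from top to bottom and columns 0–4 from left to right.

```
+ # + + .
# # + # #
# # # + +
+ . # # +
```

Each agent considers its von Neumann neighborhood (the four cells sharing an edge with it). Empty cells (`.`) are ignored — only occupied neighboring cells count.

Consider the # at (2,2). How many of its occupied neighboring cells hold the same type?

Occupied neighbors of (2,2): (1,2)=+, (3,2)=#, (2,1)=#, (2,3)=+.
Same type (#): 2 of 4.

2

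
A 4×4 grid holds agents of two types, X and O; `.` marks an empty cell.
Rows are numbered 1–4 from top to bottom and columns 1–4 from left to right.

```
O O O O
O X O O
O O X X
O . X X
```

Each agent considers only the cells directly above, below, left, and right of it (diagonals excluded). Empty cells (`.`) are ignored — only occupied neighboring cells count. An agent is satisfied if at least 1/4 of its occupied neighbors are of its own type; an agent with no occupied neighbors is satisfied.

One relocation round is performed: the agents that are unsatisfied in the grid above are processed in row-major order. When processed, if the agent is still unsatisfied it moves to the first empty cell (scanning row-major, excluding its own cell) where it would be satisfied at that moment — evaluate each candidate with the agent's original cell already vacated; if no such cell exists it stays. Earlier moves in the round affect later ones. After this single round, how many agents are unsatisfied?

Initially unsatisfied (in order): (2,2).
  (2,2) → (4,2).
Resulting grid:
O O O O
O . O O
O O X X
O X X X
All satisfied now.

0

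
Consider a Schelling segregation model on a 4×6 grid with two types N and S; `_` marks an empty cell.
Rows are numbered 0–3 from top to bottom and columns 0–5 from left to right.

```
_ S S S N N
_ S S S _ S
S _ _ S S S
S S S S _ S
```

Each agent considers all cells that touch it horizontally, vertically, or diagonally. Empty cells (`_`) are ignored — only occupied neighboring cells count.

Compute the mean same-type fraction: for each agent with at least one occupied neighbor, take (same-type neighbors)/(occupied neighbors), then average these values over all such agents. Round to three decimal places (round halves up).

Row 0: (0,1)S 3/3 · (0,2)S 5/5 · (0,3)S 3/4 · (0,4)N 1/4 · (0,5)N 1/2
Row 1: (1,1)S 4/4 · (1,2)S 6/6 · (1,3)S 5/6 · (1,5)S 2/4
Row 2: (2,0)S 3/3 · (2,3)S 5/5 · (2,4)S 6/6 · (2,5)S 3/3
Row 3: (3,0)S 2/2 · (3,1)S 3/3 · (3,2)S 3/3 · (3,3)S 3/3 · (3,5)S 2/2
Sum over 18 agents: 3/3 + 5/5 + 3/4 + 1/4 + 1/2 + 4/4 + 6/6 + 5/6 + 2/4 + 3/3 + 5/5 + 6/6 + 3/3 + 2/2 + 3/3 + 3/3 + 3/3 + 2/2 = 95/6; mean = 95/6 ÷ 18 = 95/108 = 0.879629… → 0.880.

0.880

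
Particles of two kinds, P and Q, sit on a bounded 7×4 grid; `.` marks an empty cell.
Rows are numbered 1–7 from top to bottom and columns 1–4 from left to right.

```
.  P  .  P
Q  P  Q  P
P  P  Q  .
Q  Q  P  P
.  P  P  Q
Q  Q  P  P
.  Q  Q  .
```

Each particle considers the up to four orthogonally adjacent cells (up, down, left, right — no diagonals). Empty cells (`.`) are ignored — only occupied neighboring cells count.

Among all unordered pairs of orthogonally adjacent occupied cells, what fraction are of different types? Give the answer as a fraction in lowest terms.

8/15

Scan each occupied cell's neighbors to the right and below so each pair is counted once.
From row 1: 0 unlike of 2 pairs (running 0/2).
From row 2: 4 unlike of 6 pairs (running 4/8).
From row 3: 4 unlike of 5 pairs (running 8/13).
From row 4: 3 unlike of 6 pairs (running 11/19).
From row 5: 3 unlike of 5 pairs (running 14/24).
From row 6: 2 unlike of 5 pairs (running 16/29).
From row 7: 0 unlike of 1 pairs (running 16/30).
Total adjacent occupied pairs: 30; unlike-type pairs: 16.
16/30 reduces to 8/15.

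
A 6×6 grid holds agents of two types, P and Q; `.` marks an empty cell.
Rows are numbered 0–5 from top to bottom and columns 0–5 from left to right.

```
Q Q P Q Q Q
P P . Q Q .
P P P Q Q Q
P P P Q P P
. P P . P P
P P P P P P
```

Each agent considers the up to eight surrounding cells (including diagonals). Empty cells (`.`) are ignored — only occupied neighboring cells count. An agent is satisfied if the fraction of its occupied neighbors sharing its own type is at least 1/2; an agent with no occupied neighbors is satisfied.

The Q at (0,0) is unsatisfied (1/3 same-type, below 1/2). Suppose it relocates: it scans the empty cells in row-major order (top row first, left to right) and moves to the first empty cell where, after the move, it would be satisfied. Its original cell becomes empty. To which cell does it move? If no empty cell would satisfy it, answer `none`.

Vacating (0,0). Empty cells in order:
  (1,2): 4/8 same-type → satisfied — stop here.

(1,2)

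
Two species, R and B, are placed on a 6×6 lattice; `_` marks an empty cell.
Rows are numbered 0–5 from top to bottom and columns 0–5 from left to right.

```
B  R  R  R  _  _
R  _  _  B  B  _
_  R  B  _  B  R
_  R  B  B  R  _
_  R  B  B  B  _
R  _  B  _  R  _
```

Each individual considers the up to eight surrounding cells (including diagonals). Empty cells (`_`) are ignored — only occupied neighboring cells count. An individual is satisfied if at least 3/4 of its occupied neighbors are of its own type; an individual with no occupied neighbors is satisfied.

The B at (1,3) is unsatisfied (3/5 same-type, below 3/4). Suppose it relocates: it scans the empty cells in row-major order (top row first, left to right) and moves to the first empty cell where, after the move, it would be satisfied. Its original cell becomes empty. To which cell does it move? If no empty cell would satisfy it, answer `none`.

(0,5)

Vacating (1,3). Empty cells in order:
  (0,4): 1/2 same-type → still unsatisfied.
  (0,5): 1/1 same-type → satisfied — stop here.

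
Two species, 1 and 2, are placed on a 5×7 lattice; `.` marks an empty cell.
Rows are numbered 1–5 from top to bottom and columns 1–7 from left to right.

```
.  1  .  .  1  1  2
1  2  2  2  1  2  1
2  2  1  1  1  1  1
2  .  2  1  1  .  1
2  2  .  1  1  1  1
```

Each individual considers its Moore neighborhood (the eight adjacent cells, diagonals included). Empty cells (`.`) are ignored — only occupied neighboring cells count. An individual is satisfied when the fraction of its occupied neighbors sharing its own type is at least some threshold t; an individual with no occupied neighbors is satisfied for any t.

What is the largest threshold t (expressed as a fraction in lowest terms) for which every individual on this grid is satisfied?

1/8

(1,2)1 1/3
(1,5)1 2/4
(1,6)1 3/5
(1,7)2 1/3
(2,1)1 1/4
(2,2)2 3/6
(2,3)2 3/6
(2,4)2 1/6
(2,5)1 5/7
(2,6)2 1/8
(2,7)1 3/5
(3,1)2 3/4
(3,2)2 5/7
(3,3)1 2/7
(3,4)1 5/8
(3,5)1 5/7
(3,6)1 6/7
(3,7)1 3/4
(4,1)2 4/4
(4,3)2 2/6
(4,4)1 6/7
(4,5)1 7/7
(4,7)1 4/4
(5,1)2 2/2
(5,2)2 3/3
(5,4)1 3/4
(5,5)1 4/4
(5,6)1 4/4
(5,7)1 2/2
The smallest same-type fraction is 1/8 at (2,6), which reduces to 1/8. Any threshold above that leaves this individual unsatisfied.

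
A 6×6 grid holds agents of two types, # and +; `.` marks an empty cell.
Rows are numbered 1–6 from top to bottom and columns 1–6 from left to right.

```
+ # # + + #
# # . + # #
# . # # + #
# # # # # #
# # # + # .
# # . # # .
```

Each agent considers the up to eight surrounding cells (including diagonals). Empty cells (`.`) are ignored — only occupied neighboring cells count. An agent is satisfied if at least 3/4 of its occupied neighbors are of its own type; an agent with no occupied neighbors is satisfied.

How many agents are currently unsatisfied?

(1,1)+ 0/3 unhappy
(1,2)# 3/4 ok
(1,3)# 2/4 unhappy
(1,4)+ 2/4 unhappy
(1,5)+ 2/5 unhappy
(1,6)# 2/3 unhappy
(2,1)# 3/4 ok
(2,2)# 5/6 ok
(2,4)+ 3/7 unhappy
(2,5)# 4/8 unhappy
(2,6)# 3/5 unhappy
(3,1)# 4/4 ok
(3,3)# 5/6 ok
(3,4)# 5/7 unhappy
(3,5)+ 1/8 unhappy
(3,6)# 4/5 ok
(4,1)# 4/4 ok
(4,2)# 7/7 ok
(4,3)# 6/7 ok
(4,4)# 6/8 ok
(4,5)# 5/7 unhappy
(4,6)# 3/4 ok
(5,1)# 5/5 ok
(5,2)# 7/7 ok
(5,3)# 6/7 ok
(5,4)+ 0/7 unhappy
(5,5)# 5/6 ok
(6,1)# 3/3 ok
(6,2)# 4/4 ok
(6,4)# 3/4 ok
(6,5)# 2/3 unhappy
Unsatisfied: (1,1), (1,3), (1,4), (1,5), (1,6), (2,4), (2,5), (2,6), (3,4), (3,5), (4,5), (5,4), (6,5) — 13 in total.

13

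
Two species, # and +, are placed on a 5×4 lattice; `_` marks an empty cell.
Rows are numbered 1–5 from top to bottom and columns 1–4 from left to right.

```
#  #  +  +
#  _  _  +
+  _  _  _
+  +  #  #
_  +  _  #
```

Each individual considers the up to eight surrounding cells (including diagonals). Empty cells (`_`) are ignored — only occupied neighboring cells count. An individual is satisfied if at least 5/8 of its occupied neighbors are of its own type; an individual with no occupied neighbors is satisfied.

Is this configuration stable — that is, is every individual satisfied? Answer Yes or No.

(1,1)# 2/2 ok
(1,2)# 2/3 ok
(1,3)+ 2/3 ok
(1,4)+ 2/2 ok
(2,1)# 2/3 ok
(2,4)+ 2/2 ok
(3,1)+ 2/3 ok
(4,1)+ 3/3 ok
(4,2)+ 3/4 ok
(4,3)# 2/4 unhappy
(4,4)# 2/2 ok
(5,2)+ 2/3 ok
(5,4)# 2/2 ok
For instance (4,3) has only 2/4 same-type neighbors, below 5/8.

No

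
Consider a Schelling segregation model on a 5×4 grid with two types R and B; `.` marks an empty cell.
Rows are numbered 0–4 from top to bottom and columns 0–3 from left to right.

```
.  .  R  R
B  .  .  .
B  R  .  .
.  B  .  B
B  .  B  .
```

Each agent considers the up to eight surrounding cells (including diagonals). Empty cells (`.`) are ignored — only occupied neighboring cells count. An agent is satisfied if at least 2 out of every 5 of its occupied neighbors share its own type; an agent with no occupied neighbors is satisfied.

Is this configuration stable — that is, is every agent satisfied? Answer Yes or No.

No

Row 0: (0,2)R 1/1 ✓ · (0,3)R 1/1 ✓
Row 1: (1,0)B 1/2 ✓
Row 2: (2,0)B 2/3 ✓ · (2,1)R 0/3 ✗
Row 3: (3,1)B 3/4 ✓ · (3,3)B 1/1 ✓
Row 4: (4,0)B 1/1 ✓ · (4,2)B 2/2 ✓
For instance (2,1) has only 0/3 same-type neighbors, below 2/5.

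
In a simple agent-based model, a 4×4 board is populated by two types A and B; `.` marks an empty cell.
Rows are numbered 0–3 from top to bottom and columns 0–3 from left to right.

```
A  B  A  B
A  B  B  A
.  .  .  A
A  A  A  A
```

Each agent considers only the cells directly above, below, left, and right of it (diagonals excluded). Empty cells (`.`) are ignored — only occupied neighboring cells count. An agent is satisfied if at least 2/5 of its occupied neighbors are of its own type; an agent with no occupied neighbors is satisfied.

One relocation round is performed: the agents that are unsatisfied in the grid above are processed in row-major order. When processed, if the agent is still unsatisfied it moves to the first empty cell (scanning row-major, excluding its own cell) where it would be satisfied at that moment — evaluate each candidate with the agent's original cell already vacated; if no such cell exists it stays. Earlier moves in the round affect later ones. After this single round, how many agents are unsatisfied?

1

Initially unsatisfied (in order): (0,1), (0,2), (0,3), (1,2), (1,3).
  (0,1) → (2,1).
  (0,2) → (0,1).
  (0,3) → (0,2).
  (1,2): now satisfied by earlier moves; stays.
  (1,3): now satisfied by earlier moves; stays.
Resulting grid:
A A B .
A B B A
. B . A
A A A A
Unsatisfied now: (0,1).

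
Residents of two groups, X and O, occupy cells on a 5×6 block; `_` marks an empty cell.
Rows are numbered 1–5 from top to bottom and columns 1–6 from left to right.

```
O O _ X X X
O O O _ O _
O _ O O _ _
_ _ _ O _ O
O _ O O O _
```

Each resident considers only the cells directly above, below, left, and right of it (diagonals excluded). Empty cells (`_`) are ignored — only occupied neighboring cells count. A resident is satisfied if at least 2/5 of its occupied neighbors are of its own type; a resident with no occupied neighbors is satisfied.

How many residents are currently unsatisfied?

Row 1: (1,1)O 2/2 ok · (1,2)O 2/2 ok · (1,4)X 1/1 ok · (1,5)X 2/3 ok · (1,6)X 1/1 ok
Row 2: (2,1)O 3/3 ok · (2,2)O 3/3 ok · (2,3)O 2/2 ok · (2,5)O 0/1 unhappy
Row 3: (3,1)O 1/1 ok · (3,3)O 2/2 ok · (3,4)O 2/2 ok
Row 4: (4,4)O 2/2 ok · (4,6)O 0/0 ok
Row 5: (5,1)O 0/0 ok · (5,3)O 1/1 ok · (5,4)O 3/3 ok · (5,5)O 1/1 ok
Unsatisfied: (2,5) — 1 in total.

1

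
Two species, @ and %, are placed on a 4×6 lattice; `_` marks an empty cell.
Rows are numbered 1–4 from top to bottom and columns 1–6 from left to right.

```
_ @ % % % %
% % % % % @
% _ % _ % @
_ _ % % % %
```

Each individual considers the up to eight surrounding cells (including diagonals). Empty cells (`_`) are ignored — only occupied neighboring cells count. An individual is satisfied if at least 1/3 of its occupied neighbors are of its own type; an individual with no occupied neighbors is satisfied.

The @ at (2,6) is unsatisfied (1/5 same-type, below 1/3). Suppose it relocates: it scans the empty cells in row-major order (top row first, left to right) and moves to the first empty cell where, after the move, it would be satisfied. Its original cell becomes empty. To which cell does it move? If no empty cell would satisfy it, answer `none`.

(1,1)

Vacating (2,6). Empty cells in order:
  (1,1): 1/3 same-type → satisfied — stop here.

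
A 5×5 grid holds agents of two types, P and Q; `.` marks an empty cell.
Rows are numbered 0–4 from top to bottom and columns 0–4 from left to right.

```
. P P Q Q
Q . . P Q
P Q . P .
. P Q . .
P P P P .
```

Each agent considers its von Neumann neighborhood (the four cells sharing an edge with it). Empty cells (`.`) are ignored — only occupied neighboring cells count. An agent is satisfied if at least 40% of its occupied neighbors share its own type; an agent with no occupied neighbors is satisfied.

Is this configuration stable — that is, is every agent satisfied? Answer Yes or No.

Row 0: (0,1)P 1/1 ✓ · (0,2)P 1/2 ✓ · (0,3)Q 1/3 ✗ · (0,4)Q 2/2 ✓
Row 1: (1,0)Q 0/1 ✗ · (1,3)P 1/3 ✗ · (1,4)Q 1/2 ✓
Row 2: (2,0)P 0/2 ✗ · (2,1)Q 0/2 ✗ · (2,3)P 1/1 ✓
Row 3: (3,1)P 1/3 ✗ · (3,2)Q 0/2 ✗
Row 4: (4,0)P 1/1 ✓ · (4,1)P 3/3 ✓ · (4,2)P 2/3 ✓ · (4,3)P 1/1 ✓
For instance (0,3) has only 1/3 same-type neighbors, below 2/5.

No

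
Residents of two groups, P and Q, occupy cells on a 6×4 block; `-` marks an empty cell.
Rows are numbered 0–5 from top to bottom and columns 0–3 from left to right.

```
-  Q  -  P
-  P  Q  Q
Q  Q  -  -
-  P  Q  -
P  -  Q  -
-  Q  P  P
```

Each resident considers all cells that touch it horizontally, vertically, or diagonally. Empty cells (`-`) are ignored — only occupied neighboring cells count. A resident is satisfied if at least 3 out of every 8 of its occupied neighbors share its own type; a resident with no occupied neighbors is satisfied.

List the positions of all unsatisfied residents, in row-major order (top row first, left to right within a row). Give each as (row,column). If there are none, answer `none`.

(0,3), (1,1), (2,0), (3,1), (5,1), (5,2)

(0,1)Q 1/2 satisfied
(0,3)P 0/2 not
(1,1)P 0/4 not
(1,2)Q 3/5 satisfied
(1,3)Q 1/2 satisfied
(2,0)Q 1/3 not
(2,1)Q 3/5 satisfied
(3,1)P 1/5 not
(3,2)Q 2/3 satisfied
(4,0)P 1/2 satisfied
(4,2)Q 2/5 satisfied
(5,1)Q 1/3 not
(5,2)P 1/3 not
(5,3)P 1/2 satisfied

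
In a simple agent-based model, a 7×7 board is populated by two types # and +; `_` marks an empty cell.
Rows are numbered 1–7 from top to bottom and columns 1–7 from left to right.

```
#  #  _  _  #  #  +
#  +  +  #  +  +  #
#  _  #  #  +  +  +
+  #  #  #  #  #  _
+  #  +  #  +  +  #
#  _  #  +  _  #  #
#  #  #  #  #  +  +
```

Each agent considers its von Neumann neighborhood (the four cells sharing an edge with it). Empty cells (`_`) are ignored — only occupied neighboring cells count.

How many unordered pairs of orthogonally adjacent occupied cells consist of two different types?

33

Scan each occupied cell's neighbors to the right and below so each pair is counted once.
Row 1: #(1,1)–#(1,2)= #(1,1)–#(2,1)= #(1,2)–+(2,2)≠ #(1,5)–#(1,6)= #(1,5)–+(2,5)≠ #(1,6)–+(1,7)≠ #(1,6)–+(2,6)≠ +(1,7)–#(2,7)≠  → 5/8 unlike.
Row 2: #(2,1)–+(2,2)≠ #(2,1)–#(3,1)= +(2,2)–+(2,3)= +(2,3)–#(2,4)≠ +(2,3)–#(3,3)≠ #(2,4)–+(2,5)≠ #(2,4)–#(3,4)= +(2,5)–+(2,6)= +(2,5)–+(3,5)= +(2,6)–#(2,7)≠ +(2,6)–+(3,6)= #(2,7)–+(3,7)≠  → 6/12 unlike.
Row 3: #(3,1)–+(4,1)≠ #(3,3)–#(3,4)= #(3,3)–#(4,3)= #(3,4)–+(3,5)≠ #(3,4)–#(4,4)= +(3,5)–+(3,6)= +(3,5)–#(4,5)≠ +(3,6)–+(3,7)= +(3,6)–#(4,6)≠  → 4/9 unlike.
Row 4: +(4,1)–#(4,2)≠ +(4,1)–+(5,1)= #(4,2)–#(4,3)= #(4,2)–#(5,2)= #(4,3)–#(4,4)= #(4,3)–+(5,3)≠ #(4,4)–#(4,5)= #(4,4)–#(5,4)= #(4,5)–#(4,6)= #(4,5)–+(5,5)≠ #(4,6)–+(5,6)≠  → 4/11 unlike.
Row 5: +(5,1)–#(5,2)≠ +(5,1)–#(6,1)≠ #(5,2)–+(5,3)≠ +(5,3)–#(5,4)≠ +(5,3)–#(6,3)≠ #(5,4)–+(5,5)≠ #(5,4)–+(6,4)≠ +(5,5)–+(5,6)= +(5,6)–#(5,7)≠ +(5,6)–#(6,6)≠ #(5,7)–#(6,7)=  → 9/11 unlike.
Row 6: #(6,1)–#(7,1)= #(6,3)–+(6,4)≠ #(6,3)–#(7,3)= +(6,4)–#(7,4)≠ #(6,6)–#(6,7)= #(6,6)–+(7,6)≠ #(6,7)–+(7,7)≠  → 4/7 unlike.
Row 7: #(7,1)–#(7,2)= #(7,2)–#(7,3)= #(7,3)–#(7,4)= #(7,4)–#(7,5)= #(7,5)–+(7,6)≠ +(7,6)–+(7,7)=  → 1/6 unlike.
Total adjacent occupied pairs: 64; unlike-type pairs: 33.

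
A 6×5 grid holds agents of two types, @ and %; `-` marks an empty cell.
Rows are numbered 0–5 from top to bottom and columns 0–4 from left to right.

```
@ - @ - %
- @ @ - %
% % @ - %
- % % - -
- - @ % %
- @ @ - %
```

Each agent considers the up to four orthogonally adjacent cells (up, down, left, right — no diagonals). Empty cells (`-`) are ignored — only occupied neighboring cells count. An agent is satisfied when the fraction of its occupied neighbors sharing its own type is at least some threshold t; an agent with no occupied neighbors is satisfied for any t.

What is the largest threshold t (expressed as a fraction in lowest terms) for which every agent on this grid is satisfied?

1/3

(0,0)@ — no occupied neighbors
(0,2)@ 1/1
(0,4)% 1/1
(1,1)@ 1/2
(1,2)@ 3/3
(1,4)% 2/2
(2,0)% 1/1
(2,1)% 2/4
(2,2)@ 1/3
(2,4)% 1/1
(3,1)% 2/2
(3,2)% 1/3
(4,2)@ 1/3
(4,3)% 1/2
(4,4)% 2/2
(5,1)@ 1/1
(5,2)@ 2/2
(5,4)% 1/1
The smallest same-type fraction is 1/3 at (2,2), which reduces to 1/3. Any threshold above that leaves this agent unsatisfied.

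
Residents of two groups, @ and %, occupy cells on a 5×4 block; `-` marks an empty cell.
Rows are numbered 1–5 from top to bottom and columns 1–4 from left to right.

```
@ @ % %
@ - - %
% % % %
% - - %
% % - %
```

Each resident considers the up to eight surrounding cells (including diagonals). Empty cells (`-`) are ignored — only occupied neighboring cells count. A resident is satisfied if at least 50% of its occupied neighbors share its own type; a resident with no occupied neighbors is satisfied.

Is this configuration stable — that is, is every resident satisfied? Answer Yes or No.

(1,1)@ 2/2 satisfied
(1,2)@ 2/3 satisfied
(1,3)% 2/3 satisfied
(1,4)% 2/2 satisfied
(2,1)@ 2/4 satisfied
(2,4)% 4/4 satisfied
(3,1)% 2/3 satisfied
(3,2)% 3/4 satisfied
(3,3)% 4/4 satisfied
(3,4)% 3/3 satisfied
(4,1)% 4/4 satisfied
(4,4)% 3/3 satisfied
(5,1)% 2/2 satisfied
(5,2)% 2/2 satisfied
(5,4)% 1/1 satisfied
All meet the threshold, so the configuration is stable.

Yes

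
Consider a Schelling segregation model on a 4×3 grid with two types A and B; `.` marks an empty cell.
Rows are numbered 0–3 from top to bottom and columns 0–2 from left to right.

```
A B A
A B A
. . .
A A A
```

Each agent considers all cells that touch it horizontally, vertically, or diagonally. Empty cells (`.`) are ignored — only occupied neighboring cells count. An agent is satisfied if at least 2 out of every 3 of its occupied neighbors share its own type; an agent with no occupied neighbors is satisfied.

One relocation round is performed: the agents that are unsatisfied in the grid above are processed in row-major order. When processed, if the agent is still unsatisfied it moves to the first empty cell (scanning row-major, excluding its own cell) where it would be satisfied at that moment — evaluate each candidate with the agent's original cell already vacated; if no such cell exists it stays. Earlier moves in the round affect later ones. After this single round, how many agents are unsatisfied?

1

Initially unsatisfied (in order): (0,0), (0,1), (0,2), (1,0), (1,1), (1,2).
  (0,0) → (2,0).
  (0,1): no empty cell satisfies it; stays.
  (0,2) → (2,1).
  (1,0) → (2,2).
  (1,1) → (0,0).
  (1,2): now satisfied by earlier moves; stays.
Resulting grid:
B B .
. . A
A A A
A A A
Unsatisfied now: (0,1).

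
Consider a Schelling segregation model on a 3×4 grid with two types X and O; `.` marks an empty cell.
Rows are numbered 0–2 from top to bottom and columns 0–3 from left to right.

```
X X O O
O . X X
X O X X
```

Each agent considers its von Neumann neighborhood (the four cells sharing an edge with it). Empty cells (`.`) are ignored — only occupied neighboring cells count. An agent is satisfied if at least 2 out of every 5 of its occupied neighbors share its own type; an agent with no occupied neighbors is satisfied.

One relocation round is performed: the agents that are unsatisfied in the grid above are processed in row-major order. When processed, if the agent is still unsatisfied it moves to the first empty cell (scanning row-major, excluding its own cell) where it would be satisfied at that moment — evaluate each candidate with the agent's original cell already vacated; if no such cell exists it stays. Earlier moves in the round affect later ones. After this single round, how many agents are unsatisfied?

1

Initially unsatisfied (in order): (0,2), (1,0), (2,0), (2,1).
  (0,2) → (1,1).
  (1,0): no empty cell satisfies it; stays.
  (2,0) → (0,2).
  (2,1): now satisfied by earlier moves; stays.
Resulting grid:
X X X O
O O X X
. O X X
Unsatisfied now: (0,3).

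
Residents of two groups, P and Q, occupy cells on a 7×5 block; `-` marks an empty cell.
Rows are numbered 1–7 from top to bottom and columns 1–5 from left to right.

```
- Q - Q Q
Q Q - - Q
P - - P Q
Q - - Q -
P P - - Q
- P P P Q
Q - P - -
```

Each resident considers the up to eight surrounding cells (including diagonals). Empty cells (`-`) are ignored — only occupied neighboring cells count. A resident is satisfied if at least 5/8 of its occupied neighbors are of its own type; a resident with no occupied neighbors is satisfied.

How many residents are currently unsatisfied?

Row 1: (1,2)Q 2/2 ✓ · (1,4)Q 2/2 ✓ · (1,5)Q 2/2 ✓
Row 2: (2,1)Q 2/3 ✓ · (2,2)Q 2/3 ✓ · (2,5)Q 3/4 ✓
Row 3: (3,1)P 0/3 ✗ · (3,4)P 0/3 ✗ · (3,5)Q 2/3 ✓
Row 4: (4,1)Q 0/3 ✗ · (4,4)Q 2/3 ✓
Row 5: (5,1)P 2/3 ✓ · (5,2)P 3/4 ✓ · (5,5)Q 2/3 ✓
Row 6: (6,2)P 4/5 ✓ · (6,3)P 4/4 ✓ · (6,4)P 2/4 ✗ · (6,5)Q 1/2 ✗
Row 7: (7,1)Q 0/1 ✗ · (7,3)P 3/3 ✓
Unsatisfied: (3,1), (3,4), (4,1), (6,4), (6,5), (7,1) — 6 in total.

6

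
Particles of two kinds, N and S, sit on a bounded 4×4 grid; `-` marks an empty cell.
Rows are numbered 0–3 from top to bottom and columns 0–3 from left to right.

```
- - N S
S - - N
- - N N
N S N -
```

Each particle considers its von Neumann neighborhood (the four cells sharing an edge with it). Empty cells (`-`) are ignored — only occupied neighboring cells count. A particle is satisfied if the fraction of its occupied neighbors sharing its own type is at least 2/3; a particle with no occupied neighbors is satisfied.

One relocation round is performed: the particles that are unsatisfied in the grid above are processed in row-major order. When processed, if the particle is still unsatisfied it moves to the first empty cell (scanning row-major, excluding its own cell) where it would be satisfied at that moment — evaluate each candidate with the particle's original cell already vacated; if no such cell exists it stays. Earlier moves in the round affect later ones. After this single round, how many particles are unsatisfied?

1

Initially unsatisfied (in order): (0,2), (0,3), (1,3), (3,0), (3,1), (3,2).
  (0,2) → (0,1).
  (0,3): no empty cell satisfies it; stays.
  (1,3) → (1,2).
  (3,0) → (0,2).
  (3,1) → (2,0).
  (3,2): now satisfied by earlier moves; stays.
Resulting grid:
- N N S
S - N -
S - N N
- - N -
Unsatisfied now: (0,3).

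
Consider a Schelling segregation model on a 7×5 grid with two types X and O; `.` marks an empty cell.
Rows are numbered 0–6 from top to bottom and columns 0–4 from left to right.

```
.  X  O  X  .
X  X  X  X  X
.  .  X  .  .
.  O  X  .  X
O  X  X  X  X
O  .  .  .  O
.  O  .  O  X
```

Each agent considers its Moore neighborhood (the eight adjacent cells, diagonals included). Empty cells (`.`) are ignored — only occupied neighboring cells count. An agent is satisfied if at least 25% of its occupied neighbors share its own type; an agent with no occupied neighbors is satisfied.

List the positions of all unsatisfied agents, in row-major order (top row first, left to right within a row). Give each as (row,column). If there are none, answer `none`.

(0,2), (3,1), (6,4)

(0,1)X 3/4 ok
(0,2)O 0/5 unhappy
(0,3)X 3/4 ok
(1,0)X 2/2 ok
(1,1)X 4/5 ok
(1,2)X 5/6 ok
(1,3)X 4/5 ok
(1,4)X 2/2 ok
(2,2)X 4/5 ok
(3,1)O 1/5 unhappy
(3,2)X 4/5 ok
(3,4)X 2/2 ok
(4,0)O 2/3 ok
(4,1)X 2/5 ok
(4,2)X 3/4 ok
(4,3)X 4/5 ok
(4,4)X 2/3 ok
(5,0)O 2/3 ok
(5,4)O 1/4 ok
(6,1)O 1/1 ok
(6,3)O 1/2 ok
(6,4)X 0/2 unhappy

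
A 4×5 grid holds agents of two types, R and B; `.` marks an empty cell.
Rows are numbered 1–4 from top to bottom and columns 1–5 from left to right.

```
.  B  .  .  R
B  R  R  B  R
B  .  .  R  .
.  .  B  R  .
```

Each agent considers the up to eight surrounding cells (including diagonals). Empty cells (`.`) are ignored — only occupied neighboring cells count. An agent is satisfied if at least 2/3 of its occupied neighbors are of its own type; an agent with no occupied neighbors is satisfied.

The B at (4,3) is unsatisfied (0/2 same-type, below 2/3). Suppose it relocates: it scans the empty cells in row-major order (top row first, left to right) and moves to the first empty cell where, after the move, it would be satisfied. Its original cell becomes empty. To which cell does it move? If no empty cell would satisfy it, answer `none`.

(1,1)

Vacating (4,3). Empty cells in order:
  (1,1): 2/3 same-type → satisfied — stop here.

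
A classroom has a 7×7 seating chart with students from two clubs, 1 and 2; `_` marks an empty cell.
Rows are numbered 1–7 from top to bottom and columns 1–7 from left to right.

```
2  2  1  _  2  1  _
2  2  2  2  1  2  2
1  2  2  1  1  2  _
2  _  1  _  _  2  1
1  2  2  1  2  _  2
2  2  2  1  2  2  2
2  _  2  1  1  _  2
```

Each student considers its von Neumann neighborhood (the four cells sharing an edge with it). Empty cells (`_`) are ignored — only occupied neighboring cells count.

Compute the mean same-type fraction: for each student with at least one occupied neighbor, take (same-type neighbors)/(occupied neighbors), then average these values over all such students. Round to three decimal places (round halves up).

0.527

(1,1)2 2/2
(1,2)2 2/3
(1,3)1 0/2
(1,5)2 0/2
(1,6)1 0/2
(2,1)2 2/3
(2,2)2 4/4
(2,3)2 3/4
(2,4)2 1/3
(2,5)1 1/4
(2,6)2 2/4
(2,7)2 1/1
(3,1)1 0/3
(3,2)2 2/3
(3,3)2 2/4
(3,4)1 1/3
(3,5)1 2/3
(3,6)2 2/3
(4,1)2 0/2
(4,3)1 0/2
(4,6)2 1/2
(4,7)1 0/2
(5,1)1 0/3
(5,2)2 2/3
(5,3)2 2/4
(5,4)1 1/3
(5,5)2 1/2
(5,7)2 1/2
(6,1)2 2/3
(6,2)2 3/3
(6,3)2 3/4
(6,4)1 2/4
(6,5)2 2/4
(6,6)2 2/2
(6,7)2 3/3
(7,1)2 1/1
(7,3)2 1/2
(7,4)1 2/3
(7,5)1 1/2
(7,7)2 1/1
Sum over 40 students: 2/2 + 2/3 + 0/2 + 0/2 + 0/2 + 2/3 + 4/4 + 3/4 + 1/3 + 1/4 + 2/4 + 1/1 + 0/3 + 2/3 + 2/4 + 1/3 + 2/3 + 2/3 + 0/2 + 0/2 + 1/2 + 0/2 + 0/3 + 2/3 + 2/4 + 1/3 + 1/2 + 1/2 + 2/3 + 3/3 + 3/4 + 2/4 + 2/4 + 2/2 + 3/3 + 1/1 + 1/2 + 2/3 + 1/2 + 1/1 = 253/12; mean = 253/12 ÷ 40 = 253/480 = 0.527083… → 0.527.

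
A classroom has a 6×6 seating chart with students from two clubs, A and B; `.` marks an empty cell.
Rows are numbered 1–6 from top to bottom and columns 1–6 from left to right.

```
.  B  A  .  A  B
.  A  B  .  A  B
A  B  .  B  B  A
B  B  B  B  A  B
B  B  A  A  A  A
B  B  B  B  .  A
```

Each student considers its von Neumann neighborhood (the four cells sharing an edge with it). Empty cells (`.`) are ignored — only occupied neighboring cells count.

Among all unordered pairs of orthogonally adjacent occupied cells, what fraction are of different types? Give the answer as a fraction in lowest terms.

Scan each occupied cell's neighbors to the right and below so each pair is counted once.
From row 1: 4 unlike of 6 pairs (running 4/6).
From row 2: 5 unlike of 5 pairs (running 9/11).
From row 3: 5 unlike of 8 pairs (running 14/19).
From row 4: 5 unlike of 11 pairs (running 19/30).
From row 5: 3 unlike of 10 pairs (running 22/40).
From row 6: 0 unlike of 3 pairs (running 22/43).
Total adjacent occupied pairs: 43; unlike-type pairs: 22.
22/43 is already in lowest terms.

22/43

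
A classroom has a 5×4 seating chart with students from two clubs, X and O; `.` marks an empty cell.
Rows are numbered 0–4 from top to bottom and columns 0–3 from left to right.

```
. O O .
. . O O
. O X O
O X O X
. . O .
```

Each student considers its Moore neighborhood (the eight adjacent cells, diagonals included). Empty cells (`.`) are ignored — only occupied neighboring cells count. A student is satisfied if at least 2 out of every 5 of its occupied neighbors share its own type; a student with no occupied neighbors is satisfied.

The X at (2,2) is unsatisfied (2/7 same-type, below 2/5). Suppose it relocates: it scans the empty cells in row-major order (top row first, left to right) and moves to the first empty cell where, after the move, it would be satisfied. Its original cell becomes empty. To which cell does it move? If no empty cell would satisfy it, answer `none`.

Vacating (2,2). Empty cells in order:
  (0,0): 0/1 same-type → still unsatisfied.
  (0,3): 0/3 same-type → still unsatisfied.
  (1,0): 0/2 same-type → still unsatisfied.
  (1,1): 0/4 same-type → still unsatisfied.
  (2,0): 1/3 same-type → still unsatisfied.
  (4,0): 1/2 same-type → satisfied — stop here.

(4,0)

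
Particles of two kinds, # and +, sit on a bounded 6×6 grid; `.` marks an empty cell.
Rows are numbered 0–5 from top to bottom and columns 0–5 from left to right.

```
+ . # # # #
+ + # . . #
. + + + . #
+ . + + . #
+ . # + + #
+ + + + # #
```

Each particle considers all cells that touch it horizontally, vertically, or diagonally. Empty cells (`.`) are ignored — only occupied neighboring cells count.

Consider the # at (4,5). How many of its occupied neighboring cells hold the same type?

3

Occupied neighbors of (4,5): (3,5)=#, (4,4)=+, (5,4)=#, (5,5)=#.
Same type (#): 3 of 4.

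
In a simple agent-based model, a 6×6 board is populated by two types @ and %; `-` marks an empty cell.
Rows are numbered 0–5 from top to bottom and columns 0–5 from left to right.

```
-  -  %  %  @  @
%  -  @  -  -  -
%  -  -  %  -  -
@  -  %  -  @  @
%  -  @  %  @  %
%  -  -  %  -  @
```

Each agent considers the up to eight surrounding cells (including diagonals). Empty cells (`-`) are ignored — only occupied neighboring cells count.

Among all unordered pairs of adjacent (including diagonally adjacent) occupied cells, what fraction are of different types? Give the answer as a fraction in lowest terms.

Scan each occupied cell's neighbors to the right and below (and the two forward diagonals) so each pair is counted once.
From row 0: 3 unlike of 5 pairs (running 3/5).
From row 1: 1 unlike of 2 pairs (running 4/7).
From row 2: 2 unlike of 3 pairs (running 6/10).
From row 3: 5 unlike of 9 pairs (running 11/19).
From row 4: 6 unlike of 9 pairs (running 17/28).
Total adjacent occupied pairs: 28; unlike-type pairs: 17.
17/28 is already in lowest terms.

17/28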